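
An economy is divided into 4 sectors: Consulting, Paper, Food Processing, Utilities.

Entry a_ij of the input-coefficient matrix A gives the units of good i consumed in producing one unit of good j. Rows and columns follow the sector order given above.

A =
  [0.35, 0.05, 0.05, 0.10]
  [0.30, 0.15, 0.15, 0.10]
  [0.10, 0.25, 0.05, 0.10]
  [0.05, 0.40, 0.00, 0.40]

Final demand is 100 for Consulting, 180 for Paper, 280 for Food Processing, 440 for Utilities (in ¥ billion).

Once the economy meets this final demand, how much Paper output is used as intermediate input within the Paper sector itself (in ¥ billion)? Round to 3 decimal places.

I − A =
  [   0.65    -0.05    -0.05    -0.10]
  [  -0.30     0.85    -0.15    -0.10]
  [  -0.10    -0.25     0.95    -0.10]
  [  -0.05    -0.40     0.00     0.60]
Compute the cofactors C_ij = (−1)^(i+j)·(3×3 minor ij) of I−A; the adjugate is their transpose:
adj(I−A) = Cᵀ =
  [ 0.4180   0.0760   0.0340   0.0880]
  [ 0.1855   0.3625   0.0670   0.1025]
  [ 0.1095   0.1295   0.2800   0.0865]
  [ 0.1585   0.2480   0.0475   0.4775]
det(I−A) = Σ_j (I−A)_1j·C_1j = (0.65)(0.4180) + (-0.05)(0.1855) + (-0.05)(0.1095) + (-0.10)(0.1585) = 0.2411
(I − A)⁻¹ = adj(I−A) / det(I−A) ≈
  [   1.7337     0.3152     0.1410     0.3650]
  [   0.7694     1.5035     0.2779     0.4251]
  [   0.4542     0.5371     1.1613     0.3588]
  [   0.6574     1.0286     0.1970     1.9805]
First solve x = (I − A)⁻¹ d = adj(I−A)·d / det(I−A); in particular x_2 = (0.1855·100 + 0.3625·180 + 0.0670·280 + 0.1025·440) / 0.2411 = 147.66 / 0.2411 ≈ 612.44297.
Intermediate flow from 2 to 2: z_22 = a_22 · x_2 = 0.15 × 147.66 / 0.2411 = 22.149 / 0.2411 ≈ 91.866.

z_22 = 91.866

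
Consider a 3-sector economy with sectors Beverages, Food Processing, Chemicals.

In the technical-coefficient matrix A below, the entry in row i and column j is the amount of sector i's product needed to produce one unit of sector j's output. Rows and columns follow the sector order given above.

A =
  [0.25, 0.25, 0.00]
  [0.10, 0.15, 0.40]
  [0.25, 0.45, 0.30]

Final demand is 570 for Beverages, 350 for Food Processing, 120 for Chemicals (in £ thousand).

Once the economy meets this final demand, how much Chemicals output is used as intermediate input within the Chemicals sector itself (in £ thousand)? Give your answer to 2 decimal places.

z_33 = 402.17

I − A =
  [   0.75    -0.25     0.00]
  [  -0.10     0.85    -0.40]
  [  -0.25    -0.45     0.70]
Cofactors of I−A, C_ij = (−1)^(i+j)·(minor ij) (rows/columns in the sector order above):
  C_11 = (0.85)(0.70) − (-0.40)(-0.45) = 0.4150
  C_12 = −[(-0.10)(0.70) − (-0.40)(-0.25)] = 0.1700
  C_13 = (-0.10)(-0.45) − (0.85)(-0.25) = 0.2575
  C_21 = −[(-0.25)(0.70) − (0.00)(-0.45)] = 0.1750
  C_22 = (0.75)(0.70) − (0.00)(-0.25) = 0.5250
  C_23 = −[(0.75)(-0.45) − (-0.25)(-0.25)] = 0.4000
  C_31 = (-0.25)(-0.40) − (0.00)(0.85) = 0.1000
  C_32 = −[(0.75)(-0.40) − (0.00)(-0.10)] = 0.3000
  C_33 = (0.75)(0.85) − (-0.25)(-0.10) = 0.6125
det(I−A) = Σ_j (I−A)_1j·C_1j = (0.75)(0.4150) + (-0.25)(0.1700) + (0.00)(0.2575) = 0.26875
adj(I−A) = Cᵀ =
  [ 0.4150   0.1750   0.1000]
  [ 0.1700   0.5250   0.3000]
  [ 0.2575   0.4000   0.6125]
(I − A)⁻¹ = adj(I−A) / det(I−A) ≈
  [   1.5442     0.6512     0.3721]
  [   0.6326     1.9535     1.1163]
  [   0.9581     1.4884     2.2791]
First solve x = (I − A)⁻¹ d = adj(I−A)·d / det(I−A); in particular x_3 = (0.2575·570 + 0.4000·350 + 0.6125·120) / 0.26875 = 360.275 / 0.26875 ≈ 1340.5581.
Intermediate flow from 3 to 3: z_33 = a_33 · x_3 = 0.30 × 360.275 / 0.26875 = 108.0825 / 0.26875 ≈ 402.17.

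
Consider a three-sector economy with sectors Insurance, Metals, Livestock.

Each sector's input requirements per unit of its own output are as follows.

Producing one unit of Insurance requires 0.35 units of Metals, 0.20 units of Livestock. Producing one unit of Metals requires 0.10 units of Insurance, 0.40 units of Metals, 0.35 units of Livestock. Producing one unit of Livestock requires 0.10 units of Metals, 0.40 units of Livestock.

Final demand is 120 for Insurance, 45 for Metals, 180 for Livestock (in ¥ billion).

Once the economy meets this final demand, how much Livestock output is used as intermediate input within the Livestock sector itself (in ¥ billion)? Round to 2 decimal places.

I − A =
  [   1.00    -0.10     0.00]
  [  -0.35     0.60    -0.10]
  [  -0.20    -0.35     0.60]
Cofactors of I−A, C_ij = (−1)^(i+j)·(minor ij) (rows/columns in the sector order above):
  C_11 = (0.60)(0.60) − (-0.10)(-0.35) = 0.3250
  C_12 = −[(-0.35)(0.60) − (-0.10)(-0.20)] = 0.2300
  C_13 = (-0.35)(-0.35) − (0.60)(-0.20) = 0.2425
  C_21 = −[(-0.10)(0.60) − (0.00)(-0.35)] = 0.0600
  C_22 = (1.00)(0.60) − (0.00)(-0.20) = 0.6000
  C_23 = −[(1.00)(-0.35) − (-0.10)(-0.20)] = 0.3700
  C_31 = (-0.10)(-0.10) − (0.00)(0.60) = 0.0100
  C_32 = −[(1.00)(-0.10) − (0.00)(-0.35)] = 0.1000
  C_33 = (1.00)(0.60) − (-0.10)(-0.35) = 0.5650
det(I−A) = Σ_j (I−A)_1j·C_1j = (1.00)(0.3250) + (-0.10)(0.2300) + (0.00)(0.2425) = 0.3020
adj(I−A) = Cᵀ =
  [ 0.3250   0.0600   0.0100]
  [ 0.2300   0.6000   0.1000]
  [ 0.2425   0.3700   0.5650]
(I − A)⁻¹ = adj(I−A) / det(I−A) ≈
  [   1.0762     0.1987     0.0331]
  [   0.7616     1.9868     0.3311]
  [   0.8030     1.2252     1.8709]
First solve x = (I − A)⁻¹ d = adj(I−A)·d / det(I−A); in particular x_L = (0.2425·120 + 0.3700·45 + 0.5650·180) / 0.3020 = 147.45 / 0.3020 ≈ 488.2450.
Intermediate flow from L to L: z_LL = a_LL · x_L = 0.40 × 147.45 / 0.3020 = 58.98 / 0.3020 ≈ 195.30.

z_LL = 195.30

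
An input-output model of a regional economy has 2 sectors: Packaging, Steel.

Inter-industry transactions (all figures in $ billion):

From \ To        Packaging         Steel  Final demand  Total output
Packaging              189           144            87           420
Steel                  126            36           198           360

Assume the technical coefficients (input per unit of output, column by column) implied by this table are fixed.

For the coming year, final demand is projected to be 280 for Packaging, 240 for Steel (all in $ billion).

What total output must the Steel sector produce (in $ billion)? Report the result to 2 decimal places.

Technical coefficients a_ij = z_ij / X_j:
  a_PP = 189/420 = 0.45, a_SP = 126/420 = 0.30
  a_PS = 144/360 = 0.40, a_SS = 36/360 = 0.10
I − A =
  [   0.55    -0.40]
  [  -0.30     0.90]
det(I−A) = (0.55)(0.90) − (-0.40)(-0.30) = 0.3750
adj(I−A) = [[0.90, 0.40], [0.30, 0.55]]
(I − A)⁻¹ = adj(I−A) / det(I−A) ≈
  [   2.4000     1.0667]
  [   0.8000     1.4667]
x = (I − A)⁻¹ d = adj(I−A)·d / det(I−A), with det(I−A) = 0.3750:
  x_P = (0.90·280 + 0.40·240) / 0.3750 = 348.00 / 0.3750 = 928.00
  x_S = (0.30·280 + 0.55·240) / 0.3750 = 216.00 / 0.3750 = 576.00

x_S = 576.00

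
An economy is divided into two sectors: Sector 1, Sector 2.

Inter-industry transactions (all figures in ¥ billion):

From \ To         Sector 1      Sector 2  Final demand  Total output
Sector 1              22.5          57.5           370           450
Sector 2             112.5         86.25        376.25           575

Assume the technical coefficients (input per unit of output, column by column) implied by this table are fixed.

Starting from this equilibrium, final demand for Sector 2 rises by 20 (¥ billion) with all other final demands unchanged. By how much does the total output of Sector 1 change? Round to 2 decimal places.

Technical coefficients a_ij = z_ij / X_j:
  a_11 = 22.5/450 = 0.05, a_21 = 112.5/450 = 0.25
  a_12 = 57.5/575 = 0.10, a_22 = 86.25/575 = 0.15
I − A =
  [   0.95    -0.10]
  [  -0.25     0.85]
det(I−A) = (0.95)(0.85) − (-0.10)(-0.25) = 0.7825
adj(I−A) = [[0.85, 0.10], [0.25, 0.95]]
(I − A)⁻¹ = adj(I−A) / det(I−A) ≈
  [   1.0863     0.1278]
  [   0.3195     1.2141]
Δx = (I − A)⁻¹ Δd with Δd having +20 in the Sector 2 component and 0 elsewhere.
So Δx_1 = L_12 · (+20), where L_12 = adj(I−A)_12 / det(I−A) = 0.10 / 0.7825.
Δx_1 = 0.10 × (+20) / 0.7825 = 2.00 / 0.7825 ≈ 2.56.

Δx_1 = 2.56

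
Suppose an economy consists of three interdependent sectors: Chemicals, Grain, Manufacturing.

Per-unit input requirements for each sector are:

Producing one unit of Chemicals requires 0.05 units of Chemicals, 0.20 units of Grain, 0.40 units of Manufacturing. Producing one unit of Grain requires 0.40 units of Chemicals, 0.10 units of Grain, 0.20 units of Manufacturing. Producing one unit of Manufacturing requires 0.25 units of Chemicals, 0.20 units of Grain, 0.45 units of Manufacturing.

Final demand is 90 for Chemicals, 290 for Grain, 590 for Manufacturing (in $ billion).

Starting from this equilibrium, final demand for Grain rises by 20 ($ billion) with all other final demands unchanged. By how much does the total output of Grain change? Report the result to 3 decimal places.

I − A =
  [   0.95    -0.40    -0.25]
  [  -0.20     0.90    -0.20]
  [  -0.40    -0.20     0.55]
Cofactors of I−A, C_ij = (−1)^(i+j)·(minor ij) (rows/columns in the sector order above):
  C_11 = (0.90)(0.55) − (-0.20)(-0.20) = 0.4550
  C_12 = −[(-0.20)(0.55) − (-0.20)(-0.40)] = 0.1900
  C_13 = (-0.20)(-0.20) − (0.90)(-0.40) = 0.4000
  C_21 = −[(-0.40)(0.55) − (-0.25)(-0.20)] = 0.2700
  C_22 = (0.95)(0.55) − (-0.25)(-0.40) = 0.4225
  C_23 = −[(0.95)(-0.20) − (-0.40)(-0.40)] = 0.3500
  C_31 = (-0.40)(-0.20) − (-0.25)(0.90) = 0.3050
  C_32 = −[(0.95)(-0.20) − (-0.25)(-0.20)] = 0.2400
  C_33 = (0.95)(0.90) − (-0.40)(-0.20) = 0.7750
det(I−A) = Σ_j (I−A)_1j·C_1j = (0.95)(0.4550) + (-0.40)(0.1900) + (-0.25)(0.4000) = 0.25625
adj(I−A) = Cᵀ =
  [ 0.4550   0.2700   0.3050]
  [ 0.1900   0.4225   0.2400]
  [ 0.4000   0.3500   0.7750]
(I − A)⁻¹ = adj(I−A) / det(I−A) ≈
  [   1.7756     1.0537     1.1902]
  [   0.7415     1.6488     0.9366]
  [   1.5610     1.3659     3.0244]
Δx = (I − A)⁻¹ Δd with Δd having +20 in the Grain component and 0 elsewhere.
So Δx_G = L_GG · (+20), where L_GG = adj(I−A)_GG / det(I−A) = 0.4225 / 0.25625.
Δx_G = 0.4225 × (+20) / 0.25625 = 8.45 / 0.25625 ≈ 32.976.

Δx_G = 32.976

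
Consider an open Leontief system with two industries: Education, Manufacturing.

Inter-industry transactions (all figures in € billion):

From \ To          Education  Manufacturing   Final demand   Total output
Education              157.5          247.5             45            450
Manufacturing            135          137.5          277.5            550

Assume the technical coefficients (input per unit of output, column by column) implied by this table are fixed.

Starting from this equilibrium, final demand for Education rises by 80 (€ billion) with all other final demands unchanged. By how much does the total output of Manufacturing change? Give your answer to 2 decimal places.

Δx_M = 68.09

Technical coefficients a_ij = z_ij / X_j:
  a_EE = 157.5/450 = 0.35, a_ME = 135/450 = 0.30
  a_EM = 247.5/550 = 0.45, a_MM = 137.5/550 = 0.25
I − A =
  [   0.65    -0.45]
  [  -0.30     0.75]
det(I−A) = (0.65)(0.75) − (-0.45)(-0.30) = 0.3525
adj(I−A) = [[0.75, 0.45], [0.30, 0.65]]
(I − A)⁻¹ = adj(I−A) / det(I−A) ≈
  [   2.1277     1.2766]
  [   0.8511     1.8440]
Δx = (I − A)⁻¹ Δd with Δd having +80 in the Education component and 0 elsewhere.
So Δx_M = L_ME · (+80), where L_ME = adj(I−A)_ME / det(I−A) = 0.30 / 0.3525.
Δx_M = 0.30 × (+80) / 0.3525 = 24.00 / 0.3525 ≈ 68.09.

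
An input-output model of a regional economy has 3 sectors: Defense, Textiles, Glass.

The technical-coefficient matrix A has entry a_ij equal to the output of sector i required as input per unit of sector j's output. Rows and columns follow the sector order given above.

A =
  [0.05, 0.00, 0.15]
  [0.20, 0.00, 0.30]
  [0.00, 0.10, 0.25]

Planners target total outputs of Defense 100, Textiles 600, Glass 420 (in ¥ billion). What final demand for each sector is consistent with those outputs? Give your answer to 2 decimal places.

I − A =
  [   0.95     0.00    -0.15]
  [  -0.20     1.00    -0.30]
  [   0.00    -0.10     0.75]
d = (I − A) x:
  d_D = (+0.95)·100 + (+0.00)·600 + (-0.15)·420 = 32.00
  d_T = (-0.20)·100 + (+1.00)·600 + (-0.30)·420 = 454.00
  d_G = (+0.00)·100 + (-0.10)·600 + (+0.75)·420 = 255.00

d_D = 32.00, d_T = 454.00, d_G = 255.00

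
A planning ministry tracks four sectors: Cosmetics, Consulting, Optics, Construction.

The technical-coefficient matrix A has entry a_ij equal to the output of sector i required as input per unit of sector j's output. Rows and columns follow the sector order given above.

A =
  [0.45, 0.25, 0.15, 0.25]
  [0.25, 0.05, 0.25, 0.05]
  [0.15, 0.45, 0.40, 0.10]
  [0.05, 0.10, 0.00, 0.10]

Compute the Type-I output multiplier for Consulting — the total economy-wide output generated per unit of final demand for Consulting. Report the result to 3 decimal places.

m_2 = 5.823

I − A =
  [   0.55    -0.25    -0.15    -0.25]
  [  -0.25     0.95    -0.25    -0.05]
  [  -0.15    -0.45     0.60    -0.10]
  [  -0.05    -0.10     0.00     0.90]
Compute the cofactors C_ij = (−1)^(i+j)·(3×3 minor ij) of I−A; the adjugate is their transpose:
adj(I−A) = Cᵀ =
  [ 0.406250   0.212250   0.190000   0.145750]
  [ 0.171500   0.268500   0.154750   0.079750]
  [ 0.237125   0.261375   0.392500   0.124000]
  [ 0.041625   0.041625   0.027750   0.166500]
det(I−A) = Σ_j (I−A)_1j·C_1j = (0.55)(0.406250) + (-0.25)(0.171500) + (-0.15)(0.237125) + (-0.25)(0.041625) = 0.1345875
(I − A)⁻¹ = adj(I−A) / det(I−A) ≈
  [   3.0185     1.5770     1.4117     1.0829]
  [   1.2743     1.9950     1.1498     0.5926]
  [   1.7619     1.9420     2.9163     0.9213]
  [   0.3093     0.3093     0.2062     1.2371]
The output multiplier for sector j is the column-j sum of the Leontief inverse (I − A)⁻¹ = adj(I−A) / det(I−A).
Column 2 of adj(I−A): (0.212250, 0.268500, 0.261375, 0.041625); det(I−A) = 0.1345875.
m_2 = (0.212250 + 0.268500 + 0.261375 + 0.041625) / 0.1345875 = 0.78375 / 0.1345875 ≈ 5.823.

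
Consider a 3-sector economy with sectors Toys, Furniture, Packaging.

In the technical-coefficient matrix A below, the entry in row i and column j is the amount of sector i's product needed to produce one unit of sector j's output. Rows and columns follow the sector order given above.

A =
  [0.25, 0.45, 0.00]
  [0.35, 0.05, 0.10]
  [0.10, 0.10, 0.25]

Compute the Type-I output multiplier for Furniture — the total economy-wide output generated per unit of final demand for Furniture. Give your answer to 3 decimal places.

I − A =
  [   0.75    -0.45     0.00]
  [  -0.35     0.95    -0.10]
  [  -0.10    -0.10     0.75]
Cofactors of I−A, C_ij = (−1)^(i+j)·(minor ij) (rows/columns in the sector order above):
  C_11 = (0.95)(0.75) − (-0.10)(-0.10) = 0.7025
  C_12 = −[(-0.35)(0.75) − (-0.10)(-0.10)] = 0.2725
  C_13 = (-0.35)(-0.10) − (0.95)(-0.10) = 0.1300
  C_21 = −[(-0.45)(0.75) − (0.00)(-0.10)] = 0.3375
  C_22 = (0.75)(0.75) − (0.00)(-0.10) = 0.5625
  C_23 = −[(0.75)(-0.10) − (-0.45)(-0.10)] = 0.1200
  C_31 = (-0.45)(-0.10) − (0.00)(0.95) = 0.0450
  C_32 = −[(0.75)(-0.10) − (0.00)(-0.35)] = 0.0750
  C_33 = (0.75)(0.95) − (-0.45)(-0.35) = 0.5550
det(I−A) = Σ_j (I−A)_1j·C_1j = (0.75)(0.7025) + (-0.45)(0.2725) + (0.00)(0.1300) = 0.40425
adj(I−A) = Cᵀ =
  [ 0.7025   0.3375   0.0450]
  [ 0.2725   0.5625   0.0750]
  [ 0.1300   0.1200   0.5550]
(I − A)⁻¹ = adj(I−A) / det(I−A) ≈
  [   1.7378     0.8349     0.1113]
  [   0.6741     1.3915     0.1855]
  [   0.3216     0.2968     1.3729]
The output multiplier for sector j is the column-j sum of the Leontief inverse (I − A)⁻¹ = adj(I−A) / det(I−A).
Column 2 of adj(I−A): (0.3375, 0.5625, 0.1200); det(I−A) = 0.40425.
m_2 = (0.3375 + 0.5625 + 0.1200) / 0.40425 = 1.02 / 0.40425 ≈ 2.523.

m_2 = 2.523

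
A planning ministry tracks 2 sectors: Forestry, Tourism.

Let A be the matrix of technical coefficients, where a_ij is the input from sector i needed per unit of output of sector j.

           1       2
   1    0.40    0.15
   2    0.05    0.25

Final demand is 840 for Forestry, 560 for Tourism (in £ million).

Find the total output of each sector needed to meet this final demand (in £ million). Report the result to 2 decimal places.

x_1 = 1613.56, x_2 = 854.24

I − A =
  [   0.60    -0.15]
  [  -0.05     0.75]
det(I−A) = (0.60)(0.75) − (-0.15)(-0.05) = 0.4425
adj(I−A) = [[0.75, 0.15], [0.05, 0.60]]
(I − A)⁻¹ = adj(I−A) / det(I−A) ≈
  [   1.6949     0.3390]
  [   0.1130     1.3559]
x = (I − A)⁻¹ d = adj(I−A)·d / det(I−A), with det(I−A) = 0.4425:
  x_1 = (0.75·840 + 0.15·560) / 0.4425 = 714.00 / 0.4425 ≈ 1613.56
  x_2 = (0.05·840 + 0.60·560) / 0.4425 = 378.00 / 0.4425 ≈ 854.24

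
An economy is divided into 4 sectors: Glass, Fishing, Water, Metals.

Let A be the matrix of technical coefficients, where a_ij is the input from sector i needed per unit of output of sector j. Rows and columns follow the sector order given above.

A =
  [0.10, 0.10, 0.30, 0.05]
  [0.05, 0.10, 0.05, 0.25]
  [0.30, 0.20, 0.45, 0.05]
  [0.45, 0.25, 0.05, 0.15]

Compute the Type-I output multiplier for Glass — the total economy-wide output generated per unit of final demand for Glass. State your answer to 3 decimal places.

m_G = 4.190

I − A =
  [   0.90    -0.10    -0.30    -0.05]
  [  -0.05     0.90    -0.05    -0.25]
  [  -0.30    -0.20     0.55    -0.05]
  [  -0.45    -0.25    -0.05     0.85]
Compute the cofactors C_ij = (−1)^(i+j)·(3×3 minor ij) of I−A; the adjugate is their transpose:
adj(I−A) = Cᵀ =
  [ 0.372500   0.108625   0.219125   0.066750]
  [ 0.102750   0.322125   0.095000   0.106375]
  [ 0.262625   0.191250   0.595875   0.106750]
  [ 0.242875   0.163500   0.179000   0.348250]
det(I−A) = Σ_j (I−A)_1j·C_1j = (0.90)(0.372500) + (-0.10)(0.102750) + (-0.30)(0.262625) + (-0.05)(0.242875) = 0.23404375
(I − A)⁻¹ = adj(I−A) / det(I−A) ≈
  [   1.5916     0.4641     0.9363     0.2852]
  [   0.4390     1.3763     0.4059     0.4545]
  [   1.1221     0.8172     2.5460     0.4561]
  [   1.0377     0.6986     0.7648     1.4880]
The output multiplier for sector j is the column-j sum of the Leontief inverse (I − A)⁻¹ = adj(I−A) / det(I−A).
Column G of adj(I−A): (0.372500, 0.102750, 0.262625, 0.242875); det(I−A) = 0.23404375.
m_G = (0.372500 + 0.102750 + 0.262625 + 0.242875) / 0.23404375 = 0.98075 / 0.23404375 ≈ 4.190.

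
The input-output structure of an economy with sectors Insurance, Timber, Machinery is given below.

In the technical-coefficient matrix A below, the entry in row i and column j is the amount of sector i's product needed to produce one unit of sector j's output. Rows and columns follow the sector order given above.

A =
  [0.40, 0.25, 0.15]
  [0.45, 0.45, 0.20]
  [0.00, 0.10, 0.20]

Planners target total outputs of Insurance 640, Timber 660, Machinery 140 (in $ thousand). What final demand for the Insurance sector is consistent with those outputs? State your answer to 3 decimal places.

d_I = 198.000

I − A =
  [   0.60    -0.25    -0.15]
  [  -0.45     0.55    -0.20]
  [   0.00    -0.10     0.80]
d = (I − A) x:
  d_I = (+0.60)·640 + (-0.25)·660 + (-0.15)·140 = 198.000
  d_T = (-0.45)·640 + (+0.55)·660 + (-0.20)·140 = 47.000
  d_M = (+0.00)·640 + (-0.10)·660 + (+0.80)·140 = 46.000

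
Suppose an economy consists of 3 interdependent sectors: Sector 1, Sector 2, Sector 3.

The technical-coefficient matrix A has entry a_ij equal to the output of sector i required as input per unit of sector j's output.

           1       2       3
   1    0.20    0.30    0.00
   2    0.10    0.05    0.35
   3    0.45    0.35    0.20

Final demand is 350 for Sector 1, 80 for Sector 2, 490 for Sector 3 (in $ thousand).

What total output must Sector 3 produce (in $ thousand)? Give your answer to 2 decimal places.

x_3 = 1259.89

I − A =
  [   0.80    -0.30     0.00]
  [  -0.10     0.95    -0.35]
  [  -0.45    -0.35     0.80]
Cofactors of I−A, C_ij = (−1)^(i+j)·(minor ij) (rows/columns in the sector order above):
  C_11 = (0.95)(0.80) − (-0.35)(-0.35) = 0.6375
  C_12 = −[(-0.10)(0.80) − (-0.35)(-0.45)] = 0.2375
  C_13 = (-0.10)(-0.35) − (0.95)(-0.45) = 0.4625
  C_21 = −[(-0.30)(0.80) − (0.00)(-0.35)] = 0.2400
  C_22 = (0.80)(0.80) − (0.00)(-0.45) = 0.6400
  C_23 = −[(0.80)(-0.35) − (-0.30)(-0.45)] = 0.4150
  C_31 = (-0.30)(-0.35) − (0.00)(0.95) = 0.1050
  C_32 = −[(0.80)(-0.35) − (0.00)(-0.10)] = 0.2800
  C_33 = (0.80)(0.95) − (-0.30)(-0.10) = 0.7300
det(I−A) = Σ_j (I−A)_1j·C_1j = (0.80)(0.6375) + (-0.30)(0.2375) + (0.00)(0.4625) = 0.43875
adj(I−A) = Cᵀ =
  [ 0.6375   0.2400   0.1050]
  [ 0.2375   0.6400   0.2800]
  [ 0.4625   0.4150   0.7300]
(I − A)⁻¹ = adj(I−A) / det(I−A) ≈
  [   1.4530     0.5470     0.2393]
  [   0.5413     1.4587     0.6382]
  [   1.0541     0.9459     1.6638]
x = (I − A)⁻¹ d = adj(I−A)·d / det(I−A), with det(I−A) = 0.43875:
  x_1 = (0.6375·350 + 0.2400·80 + 0.1050·490) / 0.43875 = 293.775 / 0.43875 ≈ 669.57
  x_2 = (0.2375·350 + 0.6400·80 + 0.2800·490) / 0.43875 = 271.525 / 0.43875 ≈ 618.86
  x_3 = (0.4625·350 + 0.4150·80 + 0.7300·490) / 0.43875 = 552.775 / 0.43875 ≈ 1259.89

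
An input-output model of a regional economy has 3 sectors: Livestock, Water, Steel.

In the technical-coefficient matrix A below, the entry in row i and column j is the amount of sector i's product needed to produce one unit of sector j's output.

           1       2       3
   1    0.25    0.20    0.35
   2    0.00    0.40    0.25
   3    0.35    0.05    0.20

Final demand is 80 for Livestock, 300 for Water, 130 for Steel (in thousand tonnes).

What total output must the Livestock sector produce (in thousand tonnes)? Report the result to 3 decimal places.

I − A =
  [   0.75    -0.20    -0.35]
  [   0.00     0.60    -0.25]
  [  -0.35    -0.05     0.80]
Cofactors of I−A, C_ij = (−1)^(i+j)·(minor ij) (rows/columns in the sector order above):
  C_11 = (0.60)(0.80) − (-0.25)(-0.05) = 0.4675
  C_12 = −[(0.00)(0.80) − (-0.25)(-0.35)] = 0.0875
  C_13 = (0.00)(-0.05) − (0.60)(-0.35) = 0.2100
  C_21 = −[(-0.20)(0.80) − (-0.35)(-0.05)] = 0.1775
  C_22 = (0.75)(0.80) − (-0.35)(-0.35) = 0.4775
  C_23 = −[(0.75)(-0.05) − (-0.20)(-0.35)] = 0.1075
  C_31 = (-0.20)(-0.25) − (-0.35)(0.60) = 0.2600
  C_32 = −[(0.75)(-0.25) − (-0.35)(0.00)] = 0.1875
  C_33 = (0.75)(0.60) − (-0.20)(0.00) = 0.4500
det(I−A) = Σ_j (I−A)_1j·C_1j = (0.75)(0.4675) + (-0.20)(0.0875) + (-0.35)(0.2100) = 0.259625
adj(I−A) = Cᵀ =
  [ 0.4675   0.1775   0.2600]
  [ 0.0875   0.4775   0.1875]
  [ 0.2100   0.1075   0.4500]
(I − A)⁻¹ = adj(I−A) / det(I−A) ≈
  [   1.8007     0.6837     1.0014]
  [   0.3370     1.8392     0.7222]
  [   0.8089     0.4141     1.7333]
x = (I − A)⁻¹ d = adj(I−A)·d / det(I−A), with det(I−A) = 0.259625:
  x_1 = (0.4675·80 + 0.1775·300 + 0.2600·130) / 0.259625 = 124.45 / 0.259625 ≈ 479.345
  x_2 = (0.0875·80 + 0.4775·300 + 0.1875·130) / 0.259625 = 174.625 / 0.259625 ≈ 672.605
  x_3 = (0.2100·80 + 0.1075·300 + 0.4500·130) / 0.259625 = 107.55 / 0.259625 ≈ 414.251

x_1 = 479.345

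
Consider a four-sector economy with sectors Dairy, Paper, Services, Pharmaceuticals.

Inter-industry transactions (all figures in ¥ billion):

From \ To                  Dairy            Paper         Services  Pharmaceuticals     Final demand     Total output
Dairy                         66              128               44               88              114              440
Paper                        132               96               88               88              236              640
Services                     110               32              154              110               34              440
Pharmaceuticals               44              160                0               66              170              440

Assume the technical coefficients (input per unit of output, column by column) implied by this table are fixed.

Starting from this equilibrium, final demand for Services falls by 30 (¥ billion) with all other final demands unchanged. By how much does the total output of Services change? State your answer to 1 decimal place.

Technical coefficients a_ij = z_ij / X_j:
  a_11 = 66/440 = 0.15, a_21 = 132/440 = 0.30, a_31 = 110/440 = 0.25, a_41 = 44/440 = 0.10
  a_12 = 128/640 = 0.20, a_22 = 96/640 = 0.15, a_32 = 32/640 = 0.05, a_42 = 160/640 = 0.25
  a_13 = 44/440 = 0.10, a_23 = 88/440 = 0.20, a_33 = 154/440 = 0.35, a_43 = 0/440 = 0.00
  a_14 = 88/440 = 0.20, a_24 = 88/440 = 0.20, a_34 = 110/440 = 0.25, a_44 = 66/440 = 0.15
I − A =
  [   0.85    -0.20    -0.10    -0.20]
  [  -0.30     0.85    -0.20    -0.20]
  [  -0.25    -0.05     0.65    -0.25]
  [  -0.10    -0.25     0.00     0.85]
Compute the cofactors C_ij = (−1)^(i+j)·(3×3 minor ij) of I−A; the adjugate is their transpose:
adj(I−A) = Cᵀ =
  [ 0.416125   0.153500   0.111250   0.166750]
  [ 0.226250   0.432875   0.168000   0.204500]
  [ 0.221875   0.148250   0.484625   0.229625]
  [ 0.115500   0.145375   0.062500   0.389375]
det(I−A) = Σ_j (I−A)_1j·C_1j = (0.85)(0.416125) + (-0.20)(0.226250) + (-0.10)(0.221875) + (-0.20)(0.115500) = 0.26316875
(I − A)⁻¹ = adj(I−A) / det(I−A) ≈
  [   1.5812     0.5833     0.4227     0.6336]
  [   0.8597     1.6449     0.6384     0.7771]
  [   0.8431     0.5633     1.8415     0.8725]
  [   0.4389     0.5524     0.2375     1.4796]
Δx = (I − A)⁻¹ Δd with Δd having -30 in the Services component and 0 elsewhere.
So Δx_3 = L_33 · (-30), where L_33 = adj(I−A)_33 / det(I−A) = 0.484625 / 0.26316875.
Δx_3 = 0.484625 × (-30) / 0.26316875 = -14.53875 / 0.26316875 ≈ -55.2.

Δx_3 = -55.2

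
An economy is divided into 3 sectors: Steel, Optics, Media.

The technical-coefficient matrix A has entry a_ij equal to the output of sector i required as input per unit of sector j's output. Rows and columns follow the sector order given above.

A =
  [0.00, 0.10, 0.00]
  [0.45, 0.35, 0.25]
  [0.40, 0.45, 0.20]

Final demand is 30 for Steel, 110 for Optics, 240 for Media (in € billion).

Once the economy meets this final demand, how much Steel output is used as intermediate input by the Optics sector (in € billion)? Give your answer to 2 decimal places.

I − A =
  [   1.00    -0.10     0.00]
  [  -0.45     0.65    -0.25]
  [  -0.40    -0.45     0.80]
Cofactors of I−A, C_ij = (−1)^(i+j)·(minor ij) (rows/columns in the sector order above):
  C_11 = (0.65)(0.80) − (-0.25)(-0.45) = 0.4075
  C_12 = −[(-0.45)(0.80) − (-0.25)(-0.40)] = 0.4600
  C_13 = (-0.45)(-0.45) − (0.65)(-0.40) = 0.4625
  C_21 = −[(-0.10)(0.80) − (0.00)(-0.45)] = 0.0800
  C_22 = (1.00)(0.80) − (0.00)(-0.40) = 0.8000
  C_23 = −[(1.00)(-0.45) − (-0.10)(-0.40)] = 0.4900
  C_31 = (-0.10)(-0.25) − (0.00)(0.65) = 0.0250
  C_32 = −[(1.00)(-0.25) − (0.00)(-0.45)] = 0.2500
  C_33 = (1.00)(0.65) − (-0.10)(-0.45) = 0.6050
det(I−A) = Σ_j (I−A)_1j·C_1j = (1.00)(0.4075) + (-0.10)(0.4600) + (0.00)(0.4625) = 0.3615
adj(I−A) = Cᵀ =
  [ 0.4075   0.0800   0.0250]
  [ 0.4600   0.8000   0.2500]
  [ 0.4625   0.4900   0.6050]
(I − A)⁻¹ = adj(I−A) / det(I−A) ≈
  [   1.1272     0.2213     0.0692]
  [   1.2725     2.2130     0.6916]
  [   1.2794     1.3555     1.6736]
First solve x = (I − A)⁻¹ d = adj(I−A)·d / det(I−A); in particular x_O = (0.4600·30 + 0.8000·110 + 0.2500·240) / 0.3615 = 161.80 / 0.3615 ≈ 447.5795.
Intermediate flow from S to O: z_SO = a_SO · x_O = 0.10 × 161.80 / 0.3615 = 16.18 / 0.3615 ≈ 44.76.

z_SO = 44.76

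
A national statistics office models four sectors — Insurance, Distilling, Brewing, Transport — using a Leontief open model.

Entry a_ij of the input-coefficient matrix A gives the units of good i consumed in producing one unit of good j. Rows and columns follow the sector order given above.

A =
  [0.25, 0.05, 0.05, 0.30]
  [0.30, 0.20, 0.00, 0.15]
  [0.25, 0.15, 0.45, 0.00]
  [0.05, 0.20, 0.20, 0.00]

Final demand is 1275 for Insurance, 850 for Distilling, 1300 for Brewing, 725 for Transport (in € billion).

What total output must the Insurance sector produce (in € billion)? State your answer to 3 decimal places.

x_1 = 3101.868

I − A =
  [   0.75    -0.05    -0.05    -0.30]
  [  -0.30     0.80     0.00    -0.15]
  [  -0.25    -0.15     0.55     0.00]
  [  -0.05    -0.20    -0.20     1.00]
Compute the cofactors C_ij = (−1)^(i+j)·(3×3 minor ij) of I−A; the adjugate is their transpose:
adj(I−A) = Cᵀ =
  [ 0.419000   0.077000   0.088000   0.137250]
  [ 0.176625   0.376750   0.055875   0.109500]
  [ 0.238625   0.137750   0.532125   0.092250]
  [ 0.104000   0.106750   0.122000   0.309500]
det(I−A) = Σ_j (I−A)_1j·C_1j = (0.75)(0.419000) + (-0.05)(0.176625) + (-0.05)(0.238625) + (-0.30)(0.104000) = 0.2622875
(I − A)⁻¹ = adj(I−A) / det(I−A) ≈
  [   1.5975     0.2936     0.3355     0.5233]
  [   0.6734     1.4364     0.2130     0.4175]
  [   0.9098     0.5252     2.0288     0.3517]
  [   0.3965     0.4070     0.4651     1.1800]
x = (I − A)⁻¹ d = adj(I−A)·d / det(I−A), with det(I−A) = 0.2622875:
  x_1 = (0.419000·1275 + 0.077000·850 + 0.088000·1300 + 0.137250·725) / 0.2622875 = 813.58125 / 0.2622875 ≈ 3101.868
  x_2 = (0.176625·1275 + 0.376750·850 + 0.055875·1300 + 0.109500·725) / 0.2622875 = 697.459375 / 0.2622875 ≈ 2659.141
  x_3 = (0.238625·1275 + 0.137750·850 + 0.532125·1300 + 0.092250·725) / 0.2622875 = 1179.978125 / 0.2622875 ≈ 4498.797
  x_4 = (0.104000·1275 + 0.106750·850 + 0.122000·1300 + 0.309500·725) / 0.2622875 = 606.325 / 0.2622875 ≈ 2311.681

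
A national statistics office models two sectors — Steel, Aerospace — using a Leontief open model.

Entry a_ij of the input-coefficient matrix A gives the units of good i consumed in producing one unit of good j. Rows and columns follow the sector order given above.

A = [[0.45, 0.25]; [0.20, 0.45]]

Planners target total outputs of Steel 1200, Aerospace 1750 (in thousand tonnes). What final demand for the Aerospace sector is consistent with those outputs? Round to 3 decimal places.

d_2 = 722.500

I − A =
  [   0.55    -0.25]
  [  -0.20     0.55]
d = (I − A) x:
  d_1 = (+0.55)·1200 + (-0.25)·1750 = 222.500
  d_2 = (-0.20)·1200 + (+0.55)·1750 = 722.500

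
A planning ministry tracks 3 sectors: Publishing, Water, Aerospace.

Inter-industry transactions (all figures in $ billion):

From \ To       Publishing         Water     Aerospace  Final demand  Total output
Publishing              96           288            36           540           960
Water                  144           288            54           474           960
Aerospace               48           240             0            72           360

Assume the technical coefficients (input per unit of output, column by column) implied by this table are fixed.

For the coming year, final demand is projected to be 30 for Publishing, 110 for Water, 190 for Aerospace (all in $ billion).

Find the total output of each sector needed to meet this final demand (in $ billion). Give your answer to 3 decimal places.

Technical coefficients a_ij = z_ij / X_j:
  a_11 = 96/960 = 0.10, a_21 = 144/960 = 0.15, a_31 = 48/960 = 0.05
  a_12 = 288/960 = 0.30, a_22 = 288/960 = 0.30, a_32 = 240/960 = 0.25
  a_13 = 36/360 = 0.10, a_23 = 54/360 = 0.15, a_33 = 0/360 = 0.00
I − A =
  [   0.90    -0.30    -0.10]
  [  -0.15     0.70    -0.15]
  [  -0.05    -0.25     1.00]
Cofactors of I−A, C_ij = (−1)^(i+j)·(minor ij) (rows/columns in the sector order above):
  C_11 = (0.70)(1.00) − (-0.15)(-0.25) = 0.6625
  C_12 = −[(-0.15)(1.00) − (-0.15)(-0.05)] = 0.1575
  C_13 = (-0.15)(-0.25) − (0.70)(-0.05) = 0.0725
  C_21 = −[(-0.30)(1.00) − (-0.10)(-0.25)] = 0.3250
  C_22 = (0.90)(1.00) − (-0.10)(-0.05) = 0.8950
  C_23 = −[(0.90)(-0.25) − (-0.30)(-0.05)] = 0.2400
  C_31 = (-0.30)(-0.15) − (-0.10)(0.70) = 0.1150
  C_32 = −[(0.90)(-0.15) − (-0.10)(-0.15)] = 0.1500
  C_33 = (0.90)(0.70) − (-0.30)(-0.15) = 0.5850
det(I−A) = Σ_j (I−A)_1j·C_1j = (0.90)(0.6625) + (-0.30)(0.1575) + (-0.10)(0.0725) = 0.54175
adj(I−A) = Cᵀ =
  [ 0.6625   0.3250   0.1150]
  [ 0.1575   0.8950   0.1500]
  [ 0.0725   0.2400   0.5850]
(I − A)⁻¹ = adj(I−A) / det(I−A) ≈
  [   1.2229     0.5999     0.2123]
  [   0.2907     1.6521     0.2769]
  [   0.1338     0.4430     1.0798]
x = (I − A)⁻¹ d = adj(I−A)·d / det(I−A), with det(I−A) = 0.54175:
  x_1 = (0.6625·30 + 0.3250·110 + 0.1150·190) / 0.54175 = 77.475 / 0.54175 ≈ 143.009
  x_2 = (0.1575·30 + 0.8950·110 + 0.1500·190) / 0.54175 = 131.675 / 0.54175 ≈ 243.055
  x_3 = (0.0725·30 + 0.2400·110 + 0.5850·190) / 0.54175 = 139.725 / 0.54175 ≈ 257.914

x_1 = 143.009, x_2 = 243.055, x_3 = 257.914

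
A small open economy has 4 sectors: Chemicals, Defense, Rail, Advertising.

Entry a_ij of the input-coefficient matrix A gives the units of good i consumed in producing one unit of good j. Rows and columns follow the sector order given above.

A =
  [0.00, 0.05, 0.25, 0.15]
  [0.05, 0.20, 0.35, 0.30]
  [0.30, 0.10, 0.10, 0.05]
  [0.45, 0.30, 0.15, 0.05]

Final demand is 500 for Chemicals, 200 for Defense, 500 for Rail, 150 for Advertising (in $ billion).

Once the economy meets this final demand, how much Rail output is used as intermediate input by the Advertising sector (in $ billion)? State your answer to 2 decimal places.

I − A =
  [   1.00    -0.05    -0.25    -0.15]
  [  -0.05     0.80    -0.35    -0.30]
  [  -0.30    -0.10     0.90    -0.05]
  [  -0.45    -0.30    -0.15     0.95]
Compute the cofactors C_ij = (−1)^(i+j)·(3×3 minor ij) of I−A; the adjugate is their transpose:
adj(I−A) = Cᵀ =
  [ 0.554000   0.112625   0.220125   0.134625]
  [ 0.285000   0.703125   0.400625   0.288125]
  [ 0.238000   0.132125   0.604625   0.111125]
  [ 0.390000   0.296250   0.326250   0.616250]
det(I−A) = Σ_j (I−A)_1j·C_1j = (1.00)(0.554000) + (-0.05)(0.285000) + (-0.25)(0.238000) + (-0.15)(0.390000) = 0.42175
(I − A)⁻¹ = adj(I−A) / det(I−A) ≈
  [   1.3136     0.2670     0.5219     0.3192]
  [   0.6758     1.6672     0.9499     0.6832]
  [   0.5643     0.3133     1.4336     0.2635]
  [   0.9247     0.7024     0.7736     1.4612]
First solve x = (I − A)⁻¹ d = adj(I−A)·d / det(I−A); in particular x_4 = (0.390000·500 + 0.296250·200 + 0.326250·500 + 0.616250·150) / 0.42175 = 509.8125 / 0.42175 ≈ 1208.8026.
Intermediate flow from 3 to 4: z_34 = a_34 · x_4 = 0.05 × 509.8125 / 0.42175 = 25.490625 / 0.42175 ≈ 60.44.

z_34 = 60.44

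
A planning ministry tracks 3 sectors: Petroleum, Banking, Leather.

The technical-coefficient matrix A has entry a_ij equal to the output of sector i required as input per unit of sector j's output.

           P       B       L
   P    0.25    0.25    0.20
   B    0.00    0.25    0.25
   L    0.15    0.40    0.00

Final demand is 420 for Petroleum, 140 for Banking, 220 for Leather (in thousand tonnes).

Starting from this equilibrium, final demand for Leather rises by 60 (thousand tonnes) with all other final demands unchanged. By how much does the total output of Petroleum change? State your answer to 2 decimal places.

I − A =
  [   0.75    -0.25    -0.20]
  [   0.00     0.75    -0.25]
  [  -0.15    -0.40     1.00]
Cofactors of I−A, C_ij = (−1)^(i+j)·(minor ij) (rows/columns in the sector order above):
  C_11 = (0.75)(1.00) − (-0.25)(-0.40) = 0.6500
  C_12 = −[(0.00)(1.00) − (-0.25)(-0.15)] = 0.0375
  C_13 = (0.00)(-0.40) − (0.75)(-0.15) = 0.1125
  C_21 = −[(-0.25)(1.00) − (-0.20)(-0.40)] = 0.3300
  C_22 = (0.75)(1.00) − (-0.20)(-0.15) = 0.7200
  C_23 = −[(0.75)(-0.40) − (-0.25)(-0.15)] = 0.3375
  C_31 = (-0.25)(-0.25) − (-0.20)(0.75) = 0.2125
  C_32 = −[(0.75)(-0.25) − (-0.20)(0.00)] = 0.1875
  C_33 = (0.75)(0.75) − (-0.25)(0.00) = 0.5625
det(I−A) = Σ_j (I−A)_1j·C_1j = (0.75)(0.6500) + (-0.25)(0.0375) + (-0.20)(0.1125) = 0.455625
adj(I−A) = Cᵀ =
  [ 0.6500   0.3300   0.2125]
  [ 0.0375   0.7200   0.1875]
  [ 0.1125   0.3375   0.5625]
(I − A)⁻¹ = adj(I−A) / det(I−A) ≈
  [   1.4266     0.7243     0.4664]
  [   0.0823     1.5802     0.4115]
  [   0.2469     0.7407     1.2346]
Δx = (I − A)⁻¹ Δd with Δd having +60 in the Leather component and 0 elsewhere.
So Δx_P = L_PL · (+60), where L_PL = adj(I−A)_PL / det(I−A) = 0.2125 / 0.455625.
Δx_P = 0.2125 × (+60) / 0.455625 = 12.75 / 0.455625 ≈ 27.98.

Δx_P = 27.98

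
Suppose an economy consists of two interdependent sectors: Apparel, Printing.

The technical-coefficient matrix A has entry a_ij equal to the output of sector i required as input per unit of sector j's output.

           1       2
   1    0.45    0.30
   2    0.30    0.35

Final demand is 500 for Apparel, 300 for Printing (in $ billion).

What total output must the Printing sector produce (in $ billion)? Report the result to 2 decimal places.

I − A =
  [   0.55    -0.30]
  [  -0.30     0.65]
det(I−A) = (0.55)(0.65) − (-0.30)(-0.30) = 0.2675
adj(I−A) = [[0.65, 0.30], [0.30, 0.55]]
(I − A)⁻¹ = adj(I−A) / det(I−A) ≈
  [   2.4299     1.1215]
  [   1.1215     2.0561]
x = (I − A)⁻¹ d = adj(I−A)·d / det(I−A), with det(I−A) = 0.2675:
  x_1 = (0.65·500 + 0.30·300) / 0.2675 = 415.00 / 0.2675 ≈ 1551.40
  x_2 = (0.30·500 + 0.55·300) / 0.2675 = 315.00 / 0.2675 ≈ 1177.57

x_2 = 1177.57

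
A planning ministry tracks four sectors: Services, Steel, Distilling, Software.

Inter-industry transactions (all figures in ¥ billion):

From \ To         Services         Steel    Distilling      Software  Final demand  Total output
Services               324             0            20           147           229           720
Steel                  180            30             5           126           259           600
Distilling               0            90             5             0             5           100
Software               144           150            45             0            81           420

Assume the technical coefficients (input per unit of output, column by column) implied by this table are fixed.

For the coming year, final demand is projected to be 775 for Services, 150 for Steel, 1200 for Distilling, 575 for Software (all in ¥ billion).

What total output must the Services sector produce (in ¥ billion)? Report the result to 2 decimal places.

Technical coefficients a_ij = z_ij / X_j:
  a_11 = 324/720 = 0.45, a_21 = 180/720 = 0.25, a_31 = 0/720 = 0.00, a_41 = 144/720 = 0.20
  a_12 = 0/600 = 0.00, a_22 = 30/600 = 0.05, a_32 = 90/600 = 0.15, a_42 = 150/600 = 0.25
  a_13 = 20/100 = 0.20, a_23 = 5/100 = 0.05, a_33 = 5/100 = 0.05, a_43 = 45/100 = 0.45
  a_14 = 147/420 = 0.35, a_24 = 126/420 = 0.30, a_34 = 0/420 = 0.00, a_44 = 0/420 = 0.00
I − A =
  [   0.55     0.00    -0.20    -0.35]
  [  -0.25     0.95    -0.05    -0.30]
  [   0.00    -0.15     0.95     0.00]
  [  -0.20    -0.25    -0.45     1.00]
Compute the cofactors C_ij = (−1)^(i+j)·(3×3 minor ij) of I−A; the adjugate is their transpose:
adj(I−A) = Cᵀ =
  [ 0.803500   0.136750   0.329000   0.322250]
  [ 0.294500   0.456000   0.199625   0.239875]
  [ 0.046500   0.072000   0.392875   0.037875]
  [ 0.255250   0.173750   0.292500   0.484750]
det(I−A) = Σ_j (I−A)_1j·C_1j = (0.55)(0.803500) + (0.00)(0.294500) + (-0.20)(0.046500) + (-0.35)(0.255250) = 0.3432875
(I − A)⁻¹ = adj(I−A) / det(I−A) ≈
  [   2.3406     0.3984     0.9584     0.9387]
  [   0.8579     1.3283     0.5815     0.6988]
  [   0.1355     0.2097     1.1444     0.1103]
  [   0.7435     0.5061     0.8521     1.4121]
x = (I − A)⁻¹ d = adj(I−A)·d / det(I−A), with det(I−A) = 0.3432875:
  x_1 = (0.803500·775 + 0.136750·150 + 0.329000·1200 + 0.322250·575) / 0.3432875 = 1223.31875 / 0.3432875 ≈ 3563.54
  x_2 = (0.294500·775 + 0.456000·150 + 0.199625·1200 + 0.239875·575) / 0.3432875 = 674.115625 / 0.3432875 ≈ 1963.71
  x_3 = (0.046500·775 + 0.072000·150 + 0.392875·1200 + 0.037875·575) / 0.3432875 = 540.065625 / 0.3432875 ≈ 1573.22
  x_4 = (0.255250·775 + 0.173750·150 + 0.292500·1200 + 0.484750·575) / 0.3432875 = 853.6125 / 0.3432875 ≈ 2486.58

x_1 = 3563.54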